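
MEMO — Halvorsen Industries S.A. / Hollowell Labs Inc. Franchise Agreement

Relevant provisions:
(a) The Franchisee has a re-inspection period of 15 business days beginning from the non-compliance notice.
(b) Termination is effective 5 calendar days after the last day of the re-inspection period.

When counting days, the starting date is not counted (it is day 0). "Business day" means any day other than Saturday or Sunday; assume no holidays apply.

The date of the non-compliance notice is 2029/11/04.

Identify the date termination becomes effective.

2029/11/28

The last day of the re-inspection period: counting 15 business days from Sunday, 2029/11/04 (Nov 5, Nov 6, Nov 7, Nov 8, …, Nov 21, Nov 22, Nov 23, skipping weekends) reaches Friday, 2029/11/23.
Adding 5 calendar days to 2029/11/23 gives 2029/11/28, which is the date termination becomes effective.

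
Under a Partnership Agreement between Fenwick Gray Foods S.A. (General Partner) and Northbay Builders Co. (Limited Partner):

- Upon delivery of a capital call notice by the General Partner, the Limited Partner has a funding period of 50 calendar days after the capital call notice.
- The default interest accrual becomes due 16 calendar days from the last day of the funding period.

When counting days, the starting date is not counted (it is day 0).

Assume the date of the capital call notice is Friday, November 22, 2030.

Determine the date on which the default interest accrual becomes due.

January 27, 2031

The last day of the funding period: 50 calendar days after November 22, 2030 is January 11, 2031.
Adding 16 calendar days to January 11, 2031 gives January 27, 2031, which is the date on which the default interest accrual becomes due.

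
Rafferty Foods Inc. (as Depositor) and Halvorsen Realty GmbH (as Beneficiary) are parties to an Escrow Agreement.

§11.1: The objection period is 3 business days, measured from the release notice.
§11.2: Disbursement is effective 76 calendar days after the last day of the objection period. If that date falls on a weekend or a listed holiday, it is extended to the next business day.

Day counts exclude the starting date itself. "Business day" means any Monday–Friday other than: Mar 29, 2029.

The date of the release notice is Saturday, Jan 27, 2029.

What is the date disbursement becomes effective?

Apr 17, 2029

The last day of the objection period: counting 3 business days from Saturday, Jan 27, 2029 (Jan 29, Jan 30, Jan 31, skipping weekends) reaches Wednesday, Jan 31, 2029.
The date disbursement becomes effective: 76 calendar days after Jan 31, 2029 is Apr 17, 2029. Apr 17, 2029 is a Tuesday and is not a listed holiday, so no roll-forward applies.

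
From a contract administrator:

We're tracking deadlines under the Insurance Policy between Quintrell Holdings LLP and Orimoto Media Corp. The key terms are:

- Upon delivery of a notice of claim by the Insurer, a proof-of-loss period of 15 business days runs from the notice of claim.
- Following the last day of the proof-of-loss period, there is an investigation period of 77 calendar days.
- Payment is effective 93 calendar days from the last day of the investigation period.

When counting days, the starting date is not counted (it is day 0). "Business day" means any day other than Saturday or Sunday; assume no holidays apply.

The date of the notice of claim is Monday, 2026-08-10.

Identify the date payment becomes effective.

2027-02-17

From Monday, 2026-08-10, 15 business days (Aug 11, Aug 12, Aug 13, Aug 14, …, Aug 27, Aug 28, Aug 31, skipping weekends) brings us to Monday, 2026-08-31, which is the last day of the proof-of-loss period.
Adding 77 calendar days to 2026-08-31 gives 2026-11-16, which is the last day of the investigation period.
Adding 93 calendar days to 2026-11-16 gives 2027-02-17, which is the date payment becomes effective.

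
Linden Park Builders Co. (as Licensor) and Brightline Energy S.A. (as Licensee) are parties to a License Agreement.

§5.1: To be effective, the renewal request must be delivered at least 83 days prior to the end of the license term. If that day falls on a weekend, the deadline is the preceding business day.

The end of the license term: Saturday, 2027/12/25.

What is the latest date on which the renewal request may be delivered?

2027/12/25 minus 83 days is 2027/10/03. That is a Sunday, so the deadline moves back to Friday, 2027/10/01.

2027/10/01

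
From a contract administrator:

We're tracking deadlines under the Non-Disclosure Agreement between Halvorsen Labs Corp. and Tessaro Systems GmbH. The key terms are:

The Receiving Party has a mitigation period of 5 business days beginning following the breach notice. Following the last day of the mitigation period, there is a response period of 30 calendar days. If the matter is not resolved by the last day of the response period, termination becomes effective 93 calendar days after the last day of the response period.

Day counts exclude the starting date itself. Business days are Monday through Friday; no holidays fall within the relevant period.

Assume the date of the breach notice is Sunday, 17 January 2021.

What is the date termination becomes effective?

From Sunday, 17 January 2021, 5 business days (Jan 18, Jan 19, Jan 20, Jan 21, Jan 22, skipping weekends) brings us to Friday, 22 January 2021, which is the last day of the mitigation period.
The last day of the response period: 30 calendar days after 22 January 2021 is 21 February 2021.
The date termination becomes effective: 21 February 2021 + 93 days = 25 May 2021.

25 May 2021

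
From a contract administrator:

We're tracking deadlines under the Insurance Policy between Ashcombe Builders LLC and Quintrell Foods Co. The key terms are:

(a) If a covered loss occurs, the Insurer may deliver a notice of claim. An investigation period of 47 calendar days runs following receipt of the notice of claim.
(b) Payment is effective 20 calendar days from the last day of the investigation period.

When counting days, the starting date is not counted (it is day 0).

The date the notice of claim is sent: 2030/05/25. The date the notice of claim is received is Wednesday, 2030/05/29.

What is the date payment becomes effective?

2030/08/04

Adding 47 calendar days to 2030/05/29 gives 2030/07/15, which is the last day of the investigation period.
Adding 20 calendar days to 2030/07/15 gives 2030/08/04, which is the date payment becomes effective.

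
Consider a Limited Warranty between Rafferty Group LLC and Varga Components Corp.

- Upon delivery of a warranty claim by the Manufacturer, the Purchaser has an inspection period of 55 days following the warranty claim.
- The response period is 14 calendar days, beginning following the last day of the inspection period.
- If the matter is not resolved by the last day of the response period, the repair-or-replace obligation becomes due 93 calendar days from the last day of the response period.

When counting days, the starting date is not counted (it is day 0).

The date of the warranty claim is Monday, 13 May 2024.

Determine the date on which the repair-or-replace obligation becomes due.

22 October 2024

The last day of the inspection period: 13 May 2024 + 55 days = 7 July 2024.
The last day of the response period: 7 July 2024 + 14 days = 21 July 2024.
Adding 93 calendar days to 21 July 2024 gives 22 October 2024, which is the date on which the repair-or-replace obligation becomes due.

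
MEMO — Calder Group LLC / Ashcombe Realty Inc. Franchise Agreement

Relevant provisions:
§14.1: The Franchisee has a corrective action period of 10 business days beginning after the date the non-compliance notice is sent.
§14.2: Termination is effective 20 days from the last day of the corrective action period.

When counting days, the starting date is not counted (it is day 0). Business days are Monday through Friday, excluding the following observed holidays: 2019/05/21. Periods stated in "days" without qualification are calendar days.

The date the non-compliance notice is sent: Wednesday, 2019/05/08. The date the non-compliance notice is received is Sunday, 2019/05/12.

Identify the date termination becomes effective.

2019/06/12

From Wednesday, 2019/05/08, 10 business days (May 9, May 10, May 13, May 14, May 15, May 16, May 17, May 20, May 22, May 23, skipping weekends and the listed holiday on May 21) brings us to Thursday, 2019/05/23, which is the last day of the corrective action period.
The date termination becomes effective: 2019/05/23 + 20 days = 2019/06/12.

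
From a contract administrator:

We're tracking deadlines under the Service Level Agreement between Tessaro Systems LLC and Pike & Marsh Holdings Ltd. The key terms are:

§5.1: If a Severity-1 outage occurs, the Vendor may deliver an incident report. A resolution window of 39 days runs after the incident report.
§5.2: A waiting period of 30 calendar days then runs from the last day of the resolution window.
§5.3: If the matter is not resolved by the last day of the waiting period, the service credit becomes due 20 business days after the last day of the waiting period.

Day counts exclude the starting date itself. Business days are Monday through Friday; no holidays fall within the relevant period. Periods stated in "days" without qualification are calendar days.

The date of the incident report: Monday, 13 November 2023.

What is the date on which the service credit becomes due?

The last day of the resolution window: 39 calendar days after 13 November 2023 is 22 December 2023.
The last day of the waiting period: 30 calendar days after 22 December 2023 is 21 January 2024.
From Sunday, 21 January 2024, 20 business days (Jan 22, Jan 23, Jan 24, Jan 25, …, Feb 14, Feb 15, Feb 16, skipping weekends) brings us to Friday, 16 February 2024, which is the date on which the service credit becomes due.

16 February 2024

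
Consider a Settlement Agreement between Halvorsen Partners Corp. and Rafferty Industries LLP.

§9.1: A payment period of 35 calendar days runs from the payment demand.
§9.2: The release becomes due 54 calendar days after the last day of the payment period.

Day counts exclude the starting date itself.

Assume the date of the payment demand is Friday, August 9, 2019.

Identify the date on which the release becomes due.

November 6, 2019

The last day of the payment period: 35 calendar days after August 9, 2019 is September 13, 2019.
Adding 54 calendar days to September 13, 2019 gives November 6, 2019, which is the date on which the release becomes due.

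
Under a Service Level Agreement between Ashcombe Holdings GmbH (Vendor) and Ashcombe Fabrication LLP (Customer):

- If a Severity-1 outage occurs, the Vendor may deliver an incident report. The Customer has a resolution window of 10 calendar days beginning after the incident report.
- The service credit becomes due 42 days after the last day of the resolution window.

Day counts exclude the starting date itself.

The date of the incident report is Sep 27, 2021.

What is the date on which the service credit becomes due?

Adding 10 calendar days to Sep 27, 2021 gives Oct 7, 2021, which is the last day of the resolution window.
Adding 42 calendar days to Oct 7, 2021 gives Nov 18, 2021, which is the date on which the service credit becomes due.

Nov 18, 2021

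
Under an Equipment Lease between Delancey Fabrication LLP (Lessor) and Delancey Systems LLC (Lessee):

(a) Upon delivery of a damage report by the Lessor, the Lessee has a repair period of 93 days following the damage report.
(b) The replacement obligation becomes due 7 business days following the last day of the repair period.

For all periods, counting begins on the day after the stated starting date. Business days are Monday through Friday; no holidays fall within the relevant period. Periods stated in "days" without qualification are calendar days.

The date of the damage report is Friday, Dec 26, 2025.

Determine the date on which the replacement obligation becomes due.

The last day of the repair period: Dec 26, 2025 + 93 days = Mar 29, 2026.
The date on which the replacement obligation becomes due: 7 business days after Sunday, Mar 29, 2026, skipping weekends — Mar 30, Mar 31, Apr 1, Apr 2, Apr 3, Apr 6, Apr 7 — lands on Tuesday, Apr 7, 2026.

Apr 7, 2026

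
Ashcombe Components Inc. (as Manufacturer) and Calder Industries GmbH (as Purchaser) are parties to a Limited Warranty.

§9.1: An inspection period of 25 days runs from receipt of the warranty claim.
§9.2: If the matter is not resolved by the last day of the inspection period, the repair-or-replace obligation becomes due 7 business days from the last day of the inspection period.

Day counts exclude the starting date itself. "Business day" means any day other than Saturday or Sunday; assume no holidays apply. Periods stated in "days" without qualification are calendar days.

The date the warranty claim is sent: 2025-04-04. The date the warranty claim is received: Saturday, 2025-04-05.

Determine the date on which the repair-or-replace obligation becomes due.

2025-05-09

The last day of the inspection period: 25 calendar days after 2025-04-05 is 2025-04-30.
From Wednesday, 2025-04-30, 7 business days (May 1, May 2, May 5, May 6, May 7, May 8, May 9, skipping weekends) brings us to Friday, 2025-05-09, which is the date on which the repair-or-replace obligation becomes due.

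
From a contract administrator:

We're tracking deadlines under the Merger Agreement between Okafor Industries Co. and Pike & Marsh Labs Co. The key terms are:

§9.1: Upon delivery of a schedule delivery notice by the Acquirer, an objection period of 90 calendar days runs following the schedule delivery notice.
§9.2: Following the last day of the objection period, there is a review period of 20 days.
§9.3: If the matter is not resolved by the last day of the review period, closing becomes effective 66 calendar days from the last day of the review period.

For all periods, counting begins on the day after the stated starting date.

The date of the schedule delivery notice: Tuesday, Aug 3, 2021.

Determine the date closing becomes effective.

Jan 26, 2022

The last day of the objection period: Aug 3, 2021 + 90 days = Nov 1, 2021.
The last day of the review period: Nov 1, 2021 + 20 days = Nov 21, 2021.
The date closing becomes effective: 66 calendar days after Nov 21, 2021 is Jan 26, 2022.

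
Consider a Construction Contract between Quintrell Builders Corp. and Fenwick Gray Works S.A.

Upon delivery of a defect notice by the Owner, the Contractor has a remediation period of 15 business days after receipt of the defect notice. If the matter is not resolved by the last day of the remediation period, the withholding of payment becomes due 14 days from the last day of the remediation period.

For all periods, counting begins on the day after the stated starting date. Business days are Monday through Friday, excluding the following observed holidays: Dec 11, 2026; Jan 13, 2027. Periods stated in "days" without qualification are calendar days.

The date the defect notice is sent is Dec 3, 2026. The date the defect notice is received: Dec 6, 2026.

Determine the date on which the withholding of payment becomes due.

Jan 11, 2027

From Sunday, Dec 6, 2026, 15 business days (Dec 7, Dec 8, Dec 9, Dec 10, …, Dec 24, Dec 25, Dec 28, skipping weekends and the listed holiday on Dec 11) brings us to Monday, Dec 28, 2026, which is the last day of the remediation period.
Adding 14 calendar days to Dec 28, 2026 gives Jan 11, 2027, which is the date on which the withholding of payment becomes due.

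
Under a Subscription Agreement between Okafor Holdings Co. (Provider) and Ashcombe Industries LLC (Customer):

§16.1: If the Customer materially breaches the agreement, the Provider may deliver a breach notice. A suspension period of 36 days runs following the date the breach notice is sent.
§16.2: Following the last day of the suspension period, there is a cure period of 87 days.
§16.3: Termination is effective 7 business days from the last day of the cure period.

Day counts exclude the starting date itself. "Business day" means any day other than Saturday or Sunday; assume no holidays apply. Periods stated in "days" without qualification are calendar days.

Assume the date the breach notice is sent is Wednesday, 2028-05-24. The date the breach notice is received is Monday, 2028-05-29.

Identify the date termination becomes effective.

2028-10-03

The last day of the suspension period: 2028-05-24 + 36 days = 2028-06-29.
The last day of the cure period: 87 calendar days after 2028-06-29 is 2028-09-24.
From Sunday, 2028-09-24, 7 business days (Sep 25, Sep 26, Sep 27, Sep 28, Sep 29, Oct 2, Oct 3, skipping weekends) brings us to Tuesday, 2028-10-03, which is the date termination becomes effective.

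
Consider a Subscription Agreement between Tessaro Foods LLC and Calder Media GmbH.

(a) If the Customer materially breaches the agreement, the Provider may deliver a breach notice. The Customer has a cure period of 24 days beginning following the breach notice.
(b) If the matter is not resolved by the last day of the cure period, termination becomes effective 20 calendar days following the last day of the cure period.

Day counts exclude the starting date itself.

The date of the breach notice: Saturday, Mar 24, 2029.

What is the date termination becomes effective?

May 7, 2029

Adding 24 calendar days to Mar 24, 2029 gives Apr 17, 2029, which is the last day of the cure period.
The date termination becomes effective: 20 calendar days after Apr 17, 2029 is May 7, 2029.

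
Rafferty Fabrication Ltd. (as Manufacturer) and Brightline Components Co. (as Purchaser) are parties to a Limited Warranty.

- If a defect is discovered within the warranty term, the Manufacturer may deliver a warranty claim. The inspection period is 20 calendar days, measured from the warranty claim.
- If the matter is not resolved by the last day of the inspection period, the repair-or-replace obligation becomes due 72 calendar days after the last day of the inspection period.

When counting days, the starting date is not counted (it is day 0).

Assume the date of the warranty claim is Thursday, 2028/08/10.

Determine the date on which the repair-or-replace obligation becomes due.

2028/11/10

Adding 20 calendar days to 2028/08/10 gives 2028/08/30, which is the last day of the inspection period.
The date on which the repair-or-replace obligation becomes due: 2028/08/30 + 72 days = 2028/11/10.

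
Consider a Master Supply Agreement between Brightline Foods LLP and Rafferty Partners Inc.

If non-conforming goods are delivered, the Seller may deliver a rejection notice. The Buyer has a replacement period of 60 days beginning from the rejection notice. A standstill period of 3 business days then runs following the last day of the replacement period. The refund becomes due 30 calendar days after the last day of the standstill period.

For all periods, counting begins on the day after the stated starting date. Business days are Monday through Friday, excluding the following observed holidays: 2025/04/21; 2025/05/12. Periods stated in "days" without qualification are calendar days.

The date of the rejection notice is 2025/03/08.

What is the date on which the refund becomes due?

2025/06/12

The last day of the replacement period: 60 calendar days after 2025/03/08 is 2025/05/07.
The last day of the standstill period: counting 3 business days from Wednesday, 2025/05/07 (May 8, May 9, May 13, skipping weekends and the listed holiday on May 12) reaches Tuesday, 2025/05/13.
Adding 30 calendar days to 2025/05/13 gives 2025/06/12, which is the date on which the refund becomes due.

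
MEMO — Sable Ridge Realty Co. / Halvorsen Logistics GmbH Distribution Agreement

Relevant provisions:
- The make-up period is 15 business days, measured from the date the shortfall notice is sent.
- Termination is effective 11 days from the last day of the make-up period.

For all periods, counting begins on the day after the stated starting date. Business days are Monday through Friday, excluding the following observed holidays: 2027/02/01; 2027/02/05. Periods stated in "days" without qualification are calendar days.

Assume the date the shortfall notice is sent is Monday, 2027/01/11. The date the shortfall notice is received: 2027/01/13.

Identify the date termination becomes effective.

2027/02/13

The last day of the make-up period: 15 business days after Monday, 2027/01/11, skipping weekends and the listed holiday on Feb 1 — Jan 12, Jan 13, Jan 14, Jan 15, …, Jan 28, Jan 29, Feb 2 — lands on Tuesday, 2027/02/02.
The date termination becomes effective: 2027/02/02 + 11 days = 2027/02/13.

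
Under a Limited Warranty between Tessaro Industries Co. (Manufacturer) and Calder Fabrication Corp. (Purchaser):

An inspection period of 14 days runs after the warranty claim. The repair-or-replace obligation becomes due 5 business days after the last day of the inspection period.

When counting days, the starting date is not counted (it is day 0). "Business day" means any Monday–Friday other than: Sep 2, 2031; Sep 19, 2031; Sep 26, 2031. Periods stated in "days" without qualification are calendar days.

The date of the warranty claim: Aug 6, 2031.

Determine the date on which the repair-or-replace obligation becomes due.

The last day of the inspection period: 14 calendar days after Aug 6, 2031 is Aug 20, 2031.
The date on which the repair-or-replace obligation becomes due: 5 business days after Wednesday, Aug 20, 2031, skipping weekends — Aug 21, Aug 22, Aug 25, Aug 26, Aug 27 — lands on Wednesday, Aug 27, 2031.

Aug 27, 2031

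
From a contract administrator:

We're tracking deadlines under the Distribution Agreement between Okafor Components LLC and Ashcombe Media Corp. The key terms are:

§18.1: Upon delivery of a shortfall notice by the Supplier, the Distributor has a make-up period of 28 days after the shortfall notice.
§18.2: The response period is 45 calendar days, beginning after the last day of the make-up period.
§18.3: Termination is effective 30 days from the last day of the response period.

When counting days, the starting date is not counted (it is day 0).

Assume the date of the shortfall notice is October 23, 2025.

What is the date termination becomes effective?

February 3, 2026

The last day of the make-up period: 28 calendar days after October 23, 2025 is November 20, 2025.
The last day of the response period: November 20, 2025 + 45 days = January 4, 2026.
The date termination becomes effective: 30 calendar days after January 4, 2026 is February 3, 2026.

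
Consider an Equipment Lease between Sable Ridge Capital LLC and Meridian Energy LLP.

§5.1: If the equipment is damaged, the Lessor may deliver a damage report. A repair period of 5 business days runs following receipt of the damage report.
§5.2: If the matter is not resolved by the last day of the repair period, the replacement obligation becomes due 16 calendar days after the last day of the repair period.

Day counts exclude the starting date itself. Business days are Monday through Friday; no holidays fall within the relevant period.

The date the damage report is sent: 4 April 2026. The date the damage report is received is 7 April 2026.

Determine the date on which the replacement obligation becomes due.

The last day of the repair period: counting 5 business days from Tuesday, 7 April 2026 (Apr 8, Apr 9, Apr 10, Apr 13, Apr 14, skipping weekends) reaches Tuesday, 14 April 2026.
The date on which the replacement obligation becomes due: 16 calendar days after 14 April 2026 is 30 April 2026.

30 April 2026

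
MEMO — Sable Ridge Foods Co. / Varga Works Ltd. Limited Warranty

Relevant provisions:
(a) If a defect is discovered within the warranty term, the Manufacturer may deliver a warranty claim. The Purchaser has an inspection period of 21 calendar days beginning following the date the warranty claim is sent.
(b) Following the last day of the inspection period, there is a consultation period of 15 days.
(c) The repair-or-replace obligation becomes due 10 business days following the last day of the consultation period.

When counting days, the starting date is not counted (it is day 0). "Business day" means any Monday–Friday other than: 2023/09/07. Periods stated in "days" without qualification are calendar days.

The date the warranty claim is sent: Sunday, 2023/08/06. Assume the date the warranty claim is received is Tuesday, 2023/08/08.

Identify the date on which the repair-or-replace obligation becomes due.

The last day of the inspection period: 21 calendar days after 2023/08/06 is 2023/08/27.
The last day of the consultation period: 15 calendar days after 2023/08/27 is 2023/09/11.
The date on which the repair-or-replace obligation becomes due: 10 business days after Monday, 2023/09/11, skipping weekends — Sep 12, Sep 13, Sep 14, Sep 15, Sep 18, Sep 19, Sep 20, Sep 21, Sep 22, Sep 25 — lands on Monday, 2023/09/25.

2023/09/25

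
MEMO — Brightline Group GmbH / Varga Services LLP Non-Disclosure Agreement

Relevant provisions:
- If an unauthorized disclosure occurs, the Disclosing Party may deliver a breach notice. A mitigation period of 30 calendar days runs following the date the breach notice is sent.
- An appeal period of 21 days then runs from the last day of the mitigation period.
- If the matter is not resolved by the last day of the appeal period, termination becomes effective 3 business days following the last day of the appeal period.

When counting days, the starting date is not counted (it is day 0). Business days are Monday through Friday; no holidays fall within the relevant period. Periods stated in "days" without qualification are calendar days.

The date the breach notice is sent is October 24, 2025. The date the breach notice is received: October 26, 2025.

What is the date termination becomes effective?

The last day of the mitigation period: October 24, 2025 + 30 days = November 23, 2025.
The last day of the appeal period: November 23, 2025 + 21 days = December 14, 2025.
The date termination becomes effective: counting 3 business days from Sunday, December 14, 2025 (Dec 15, Dec 16, Dec 17, skipping weekends) reaches Wednesday, December 17, 2025.

December 17, 2025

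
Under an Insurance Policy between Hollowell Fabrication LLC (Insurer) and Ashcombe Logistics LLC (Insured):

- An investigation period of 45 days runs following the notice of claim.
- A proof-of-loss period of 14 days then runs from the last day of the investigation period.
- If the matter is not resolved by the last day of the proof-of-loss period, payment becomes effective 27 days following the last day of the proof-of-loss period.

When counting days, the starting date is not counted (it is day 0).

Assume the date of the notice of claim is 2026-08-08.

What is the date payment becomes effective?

2026-11-02

The last day of the investigation period: 45 calendar days after 2026-08-08 is 2026-09-22.
The last day of the proof-of-loss period: 2026-09-22 + 14 days = 2026-10-06.
The date payment becomes effective: 2026-10-06 + 27 days = 2026-11-02.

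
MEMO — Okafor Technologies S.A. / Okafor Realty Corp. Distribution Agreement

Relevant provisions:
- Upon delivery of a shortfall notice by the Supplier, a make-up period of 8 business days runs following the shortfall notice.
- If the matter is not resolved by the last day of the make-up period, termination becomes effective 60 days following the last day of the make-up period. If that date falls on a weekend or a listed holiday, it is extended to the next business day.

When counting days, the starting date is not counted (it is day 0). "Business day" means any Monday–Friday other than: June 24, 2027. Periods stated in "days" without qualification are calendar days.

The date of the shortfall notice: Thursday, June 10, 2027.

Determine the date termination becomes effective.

August 23, 2027

The last day of the make-up period: counting 8 business days from Thursday, June 10, 2027 (Jun 11, Jun 14, Jun 15, Jun 16, Jun 17, Jun 18, Jun 21, Jun 22, skipping weekends) reaches Tuesday, June 22, 2027.
Adding 60 calendar days to June 22, 2027 gives August 21, 2027, which is the date termination becomes effective. That falls on a Saturday, so it rolls to the next business day, Monday, August 23, 2027.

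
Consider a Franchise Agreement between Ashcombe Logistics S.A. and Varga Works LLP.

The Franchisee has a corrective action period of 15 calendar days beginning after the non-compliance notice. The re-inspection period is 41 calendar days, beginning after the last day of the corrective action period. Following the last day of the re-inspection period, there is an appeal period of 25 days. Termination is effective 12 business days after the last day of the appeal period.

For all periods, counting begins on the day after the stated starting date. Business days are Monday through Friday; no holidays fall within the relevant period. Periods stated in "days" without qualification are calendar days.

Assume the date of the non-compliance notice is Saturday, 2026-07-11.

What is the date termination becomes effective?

2026-10-16

Adding 15 calendar days to 2026-07-11 gives 2026-07-26, which is the last day of the corrective action period.
The last day of the re-inspection period: 2026-07-26 + 41 days = 2026-09-05.
The last day of the appeal period: 2026-09-05 + 25 days = 2026-09-30.
From Wednesday, 2026-09-30, 12 business days (Oct 1, Oct 2, Oct 5, Oct 6, …, Oct 14, Oct 15, Oct 16, skipping weekends) brings us to Friday, 2026-10-16, which is the date termination becomes effective.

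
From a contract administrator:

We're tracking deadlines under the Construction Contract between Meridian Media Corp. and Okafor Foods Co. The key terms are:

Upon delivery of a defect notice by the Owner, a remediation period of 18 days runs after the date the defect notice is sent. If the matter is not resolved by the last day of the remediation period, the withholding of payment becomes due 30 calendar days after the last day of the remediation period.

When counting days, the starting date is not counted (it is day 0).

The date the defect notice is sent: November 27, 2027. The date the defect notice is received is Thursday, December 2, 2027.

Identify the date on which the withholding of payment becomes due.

The last day of the remediation period: November 27, 2027 + 18 days = December 15, 2027.
The date on which the withholding of payment becomes due: 30 calendar days after December 15, 2027 is January 14, 2028.

January 14, 2028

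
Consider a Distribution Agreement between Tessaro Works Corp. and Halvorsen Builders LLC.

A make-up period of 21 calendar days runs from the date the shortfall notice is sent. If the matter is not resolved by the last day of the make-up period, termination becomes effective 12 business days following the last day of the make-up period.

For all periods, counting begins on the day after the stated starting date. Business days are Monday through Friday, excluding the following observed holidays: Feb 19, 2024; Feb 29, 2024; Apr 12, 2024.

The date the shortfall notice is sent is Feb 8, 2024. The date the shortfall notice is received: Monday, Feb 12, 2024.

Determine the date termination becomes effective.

The last day of the make-up period: Feb 8, 2024 + 21 days = Feb 29, 2024.
The date termination becomes effective: 12 business days after Thursday, Feb 29, 2024, skipping weekends — Mar 1, Mar 4, Mar 5, Mar 6, …, Mar 14, Mar 15, Mar 18 — lands on Monday, Mar 18, 2024.

Mar 18, 2024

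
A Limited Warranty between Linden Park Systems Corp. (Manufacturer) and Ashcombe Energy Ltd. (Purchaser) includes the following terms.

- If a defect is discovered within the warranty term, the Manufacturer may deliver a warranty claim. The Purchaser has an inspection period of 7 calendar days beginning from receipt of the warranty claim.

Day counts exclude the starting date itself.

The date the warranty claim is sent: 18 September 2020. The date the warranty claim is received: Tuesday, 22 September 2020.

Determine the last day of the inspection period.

29 September 2020

Adding 7 calendar days to 22 September 2020 gives 29 September 2020, which is the last day of the inspection period.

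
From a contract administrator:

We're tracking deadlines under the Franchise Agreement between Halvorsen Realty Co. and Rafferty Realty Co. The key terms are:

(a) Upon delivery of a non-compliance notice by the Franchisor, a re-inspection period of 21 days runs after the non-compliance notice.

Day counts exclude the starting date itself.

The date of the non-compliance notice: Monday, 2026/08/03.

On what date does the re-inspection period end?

2026/08/24

The last day of the re-inspection period: 2026/08/03 + 21 days = 2026/08/24.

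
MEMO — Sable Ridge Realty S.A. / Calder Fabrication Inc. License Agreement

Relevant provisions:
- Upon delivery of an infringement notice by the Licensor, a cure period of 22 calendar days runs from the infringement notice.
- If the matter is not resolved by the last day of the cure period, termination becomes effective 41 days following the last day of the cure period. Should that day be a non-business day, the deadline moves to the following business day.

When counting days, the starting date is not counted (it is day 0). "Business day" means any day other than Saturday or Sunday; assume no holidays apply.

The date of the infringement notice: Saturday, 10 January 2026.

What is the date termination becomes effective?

16 March 2026

Adding 22 calendar days to 10 January 2026 gives 1 February 2026, which is the last day of the cure period.
The date termination becomes effective: 41 calendar days after 1 February 2026 is 14 March 2026. That falls on a Saturday, so it rolls to the next business day, Monday, 16 March 2026.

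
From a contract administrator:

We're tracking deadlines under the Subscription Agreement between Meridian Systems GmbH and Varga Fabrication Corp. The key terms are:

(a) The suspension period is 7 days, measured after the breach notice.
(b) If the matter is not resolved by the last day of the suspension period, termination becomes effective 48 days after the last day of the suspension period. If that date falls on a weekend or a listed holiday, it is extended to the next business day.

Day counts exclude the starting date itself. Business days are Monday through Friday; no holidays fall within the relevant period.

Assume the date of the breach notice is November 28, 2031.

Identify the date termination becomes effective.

Adding 7 calendar days to November 28, 2031 gives December 5, 2031, which is the last day of the suspension period.
Adding 48 calendar days to December 5, 2031 gives January 22, 2032, which is the date termination becomes effective. January 22, 2032 is a Thursday, so no roll-forward applies.

January 22, 2032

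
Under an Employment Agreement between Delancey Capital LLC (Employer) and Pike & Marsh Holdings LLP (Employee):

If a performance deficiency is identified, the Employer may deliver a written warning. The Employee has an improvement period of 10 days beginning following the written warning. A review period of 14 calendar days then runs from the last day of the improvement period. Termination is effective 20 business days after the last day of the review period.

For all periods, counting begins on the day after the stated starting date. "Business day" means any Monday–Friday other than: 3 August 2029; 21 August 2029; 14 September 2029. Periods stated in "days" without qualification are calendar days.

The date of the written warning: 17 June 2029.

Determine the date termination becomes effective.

9 August 2029

The last day of the improvement period: 10 calendar days after 17 June 2029 is 27 June 2029.
The last day of the review period: 14 calendar days after 27 June 2029 is 11 July 2029.
From Wednesday, 11 July 2029, 20 business days (Jul 12, Jul 13, Jul 16, Jul 17, …, Aug 7, Aug 8, Aug 9, skipping weekends and the listed holiday on Aug 3) brings us to Thursday, 9 August 2029, which is the date termination becomes effective.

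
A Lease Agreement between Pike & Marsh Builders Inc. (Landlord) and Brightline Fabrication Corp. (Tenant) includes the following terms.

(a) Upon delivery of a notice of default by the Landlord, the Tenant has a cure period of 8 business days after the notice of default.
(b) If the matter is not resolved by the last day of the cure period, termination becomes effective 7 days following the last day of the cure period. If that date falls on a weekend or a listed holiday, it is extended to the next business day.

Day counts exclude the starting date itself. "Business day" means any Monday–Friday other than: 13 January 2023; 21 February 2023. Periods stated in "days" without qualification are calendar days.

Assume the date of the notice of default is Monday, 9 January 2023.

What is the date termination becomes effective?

27 January 2023

The last day of the cure period: counting 8 business days from Monday, 9 January 2023 (Jan 10, Jan 11, Jan 12, Jan 16, Jan 17, Jan 18, Jan 19, Jan 20, skipping weekends and the listed holiday on Jan 13) reaches Friday, 20 January 2023.
The date termination becomes effective: 7 calendar days after 20 January 2023 is 27 January 2023. 27 January 2023 is a Friday and is not a listed holiday, so no roll-forward applies.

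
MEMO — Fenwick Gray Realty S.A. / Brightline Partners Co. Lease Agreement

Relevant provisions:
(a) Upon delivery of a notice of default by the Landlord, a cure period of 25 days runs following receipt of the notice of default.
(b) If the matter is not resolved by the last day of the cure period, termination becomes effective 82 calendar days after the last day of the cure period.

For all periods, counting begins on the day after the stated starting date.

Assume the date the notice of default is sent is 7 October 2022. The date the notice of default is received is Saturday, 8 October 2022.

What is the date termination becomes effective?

The last day of the cure period: 25 calendar days after 8 October 2022 is 2 November 2022.
Adding 82 calendar days to 2 November 2022 gives 23 January 2023, which is the date termination becomes effective.

23 January 2023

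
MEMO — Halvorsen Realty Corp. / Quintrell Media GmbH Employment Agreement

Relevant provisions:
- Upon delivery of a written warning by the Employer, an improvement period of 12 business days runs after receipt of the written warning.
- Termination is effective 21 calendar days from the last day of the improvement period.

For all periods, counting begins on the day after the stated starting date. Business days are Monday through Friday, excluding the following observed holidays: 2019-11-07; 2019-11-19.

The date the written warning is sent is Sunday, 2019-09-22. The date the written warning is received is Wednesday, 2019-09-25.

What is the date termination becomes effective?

From Wednesday, 2019-09-25, 12 business days (Sep 26, Sep 27, Sep 30, Oct 1, …, Oct 9, Oct 10, Oct 11, skipping weekends) brings us to Friday, 2019-10-11, which is the last day of the improvement period.
Adding 21 calendar days to 2019-10-11 gives 2019-11-01, which is the date termination becomes effective.

2019-11-01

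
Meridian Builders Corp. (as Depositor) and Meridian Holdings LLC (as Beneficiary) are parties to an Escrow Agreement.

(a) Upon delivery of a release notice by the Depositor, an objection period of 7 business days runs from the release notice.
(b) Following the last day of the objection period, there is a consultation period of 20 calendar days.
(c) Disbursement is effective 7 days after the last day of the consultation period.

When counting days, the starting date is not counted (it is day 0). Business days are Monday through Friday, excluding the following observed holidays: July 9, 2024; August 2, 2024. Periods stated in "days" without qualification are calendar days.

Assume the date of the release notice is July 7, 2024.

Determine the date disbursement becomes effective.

The last day of the objection period: 7 business days after Sunday, July 7, 2024, skipping weekends and the listed holiday on Jul 9 — Jul 8, Jul 10, Jul 11, Jul 12, Jul 15, Jul 16, Jul 17 — lands on Wednesday, July 17, 2024.
Adding 20 calendar days to July 17, 2024 gives August 6, 2024, which is the last day of the consultation period.
The date disbursement becomes effective: August 6, 2024 + 7 days = August 13, 2024.

August 13, 2024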